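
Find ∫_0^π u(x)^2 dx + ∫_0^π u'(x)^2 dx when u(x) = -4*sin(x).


||u||_{H^1(0,π)}^2 = 16*π

u'(x) = -4*cos(x).
Expand u² and (u')² and integrate term by term on (0, π), using: for integers n ≥ 1, ∫_0^π sin²(nx) dx = ∫_0^π cos²(nx) dx = π/2; for n ≠ n', ∫_0^π sin(nx)sin(n'x) dx = ∫_0^π cos(nx)cos(n'x) dx = 0; and by product-to-sum, ∫_0^π sin(nx)cos(n'x) dx = ½∫_0^π [sin((n+n')x) + sin((n−n')x)] dx, which is 0 when n+n' is even and 2n/(n²−n'²) when n+n' is odd (it need not vanish on (0, π)).
  u² squared terms: (-4)²·∫sin(x)² dx = 16·π/2 = 8*π.
  So ∫_0^π u² dx = 8*π.
  (u')² squared terms: (-4)²·∫cos(x)² dx = 16·π/2 = 8*π.
  So ∫_0^π (u')² dx = 8*π.
||u||_{H^1}^2 = (8*π) + (8*π) = 16*π.


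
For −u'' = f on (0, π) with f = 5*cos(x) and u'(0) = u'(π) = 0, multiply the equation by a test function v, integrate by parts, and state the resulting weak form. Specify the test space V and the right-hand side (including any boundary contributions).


V = H^1(0, π) (no boundary constraint on v; u is determined up to an additive constant); weak form: ∫_0^π u'v' dx = ∫_0^π (5*cos(x)) v dx for all v ∈ V.

Multiply both sides by a test function v and integrate from 0 to π:
  ∫_0^π −u''(x) v(x) dx = ∫_0^π f(x) v(x) dx.
Integrate the LHS by parts once:
  ∫_0^π −u'' v dx = −[u'(x) v(x)]_0^π + ∫_0^π u'(x) v'(x) dx.
Thus ∫_0^π u'(x) v'(x) dx = ∫_0^π f(x) v(x) dx + [u'(x) v(x)]_0^π.
Choose V so that boundary terms are either known or forced to vanish.
u has homogeneous Neumann: u'(0) = u'(π) = 0. So [u' v]_0^π = 0·v(π) − 0·v(0) = 0 for any v; take V = H^1(0, π).
Weak formulation: find u (satisfying any essential BC) such that ∫_0^π u'(x) v'(x) dx = ∫_0^π f v dx for all v ∈ V (homogeneous Neumann, so boundary terms vanish).
Substituting f(x) = 5*cos(x), the right-hand side is ∫_0^π (5*cos(x)) v dx.
Compatibility check (pure Neumann): taking v ≡ 1 ∈ V gives 0 = ∫_0^π f dx + (0) − (0), i.e. ∫_0^π f dx must equal u'(0) − u'(π) = 0. Indeed ∫_0^π (5*cos(x)) dx = 0, so the data are compatible. The solution is then unique only up to an additive constant (fix it e.g. by requiring ∫_0^π u dx = 0).


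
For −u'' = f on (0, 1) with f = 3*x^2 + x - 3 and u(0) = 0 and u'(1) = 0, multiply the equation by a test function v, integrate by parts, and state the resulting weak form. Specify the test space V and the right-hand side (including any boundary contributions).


V = {v ∈ H^1(0, 1) : v(0) = 0} (test functions vanish at x = 0 where u is specified); weak form: ∫_0^1 u'v' dx = ∫_0^1 (3*x^2 + x - 3) v dx for all v ∈ V.

Multiply both sides by a test function v and integrate from 0 to 1:
  ∫_0^1 −u''(x) v(x) dx = ∫_0^1 f(x) v(x) dx.
Integrate the LHS by parts once:
  ∫_0^1 −u'' v dx = −[u'(x) v(x)]_0^1 + ∫_0^1 u'(x) v'(x) dx.
Thus ∫_0^1 u'(x) v'(x) dx = ∫_0^1 f(x) v(x) dx + [u'(x) v(x)]_0^1.
Choose V so that boundary terms are either known or forced to vanish.
Mixed BC: u(0) = 0 (Dirichlet) and u'(1) = 0 (Neumann). Define V = {v ∈ H^1(0, 1) : v(0) = 0}. Then [u' v]_0^1 = u'(1)·v(1) − u'(0)·0 = 0.
Weak formulation: find u (satisfying any essential BC) such that ∫_0^1 u'(x) v'(x) dx = ∫_0^1 f v dx for all v ∈ V (Dirichlet at 0 absorbed into V; the Neumann datum at x = 1 is zero, so no boundary term remains).
Substituting f(x) = 3*x^2 + x - 3, the right-hand side is ∫_0^1 (3*x^2 + x - 3) v dx.


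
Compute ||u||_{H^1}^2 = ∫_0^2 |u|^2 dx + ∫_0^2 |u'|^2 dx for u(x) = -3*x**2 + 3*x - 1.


||u||_{H^1}^2 = 288/5

The H^1 norm (squared) on an interval (0, L) is
  ||u||_{H^1}^2 = ∫_0^L u(x)^2 dx + ∫_0^L u'(x)^2 dx.
Compute u'(x) = 3 - 6*x.
Then u(x)^2 = 9*x**4 - 18*x**3 + 15*x**2 - 6*x + 1 and u'(x)^2 = 36*x**2 - 36*x + 9.
Integrate each monomial from 0 to 2 using ∫_0^2 c·x^n dx = c·2^(n+1)/(n+1):
  ∫_0^2 u(x)^2 dx = ∫_0^2 (9*x^4 - 18*x^3 + 15*x^2 - 6*x + 1) dx. Term by term:
    ∫_0^2 9*x^4 dx = 288/5;  ∫_0^2 -18*x^3 dx = -72;  ∫_0^2 15*x^2 dx = 40;
    ∫_0^2 -6*x dx = -12;  ∫_0^2 1 dx = 2.
  Sum: 288/5 − 72 + 40 − 12 + 2 = 78/5.
  ∫_0^2 u'(x)^2 dx = ∫_0^2 (36*x^2 - 36*x + 9) dx. Term by term:
    ∫_0^2 36*x^2 dx = 96;  ∫_0^2 -36*x dx = -72;  ∫_0^2 9 dx = 18.
  Sum: 96 − 72 + 18 = 42.
Adding: ||u||_{H^1}^2 = 78/5 + 42 = 288/5.


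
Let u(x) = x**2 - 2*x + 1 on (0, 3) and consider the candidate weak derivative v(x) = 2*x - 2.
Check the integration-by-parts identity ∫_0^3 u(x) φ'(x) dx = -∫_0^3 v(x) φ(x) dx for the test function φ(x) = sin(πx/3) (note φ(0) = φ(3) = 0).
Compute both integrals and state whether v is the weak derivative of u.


LHS = -6/π, RHS = -6/π. Yes, v = u' weakly.

u(x) = x**2 - 2*x + 1, classical derivative u'(x) = 2*x - 2.
φ(x) = sin(πx/3), so φ'(x) = π*cos(π*x/3)/3.
Note φ(0) = φ(3) = 0, so the boundary term u·φ vanishes.
LHS = ∫_0^3 u(x) φ'(x) dx = ∫_0^3 (π*x^2*cos(π*x/3)/3 - 2*π*x*cos(π*x/3)/3 + π*cos(π*x/3)/3) dx. Term by term:
  ∫_0^3 π*cos(π*x/3)/3 dx = 0;  ∫_0^3 -2*π*x*cos(π*x/3)/3 dx = 12/π;  ∫_0^3 π*x^2*cos(π*x/3)/3 dx = -18/π.
Sum: 0 + 12/π − 18/π = -6/π.
So LHS = -6/π.
∫_0^3 v(x) φ(x) dx = ∫_0^3 (2*x*sin(π*x/3) - 2*sin(π*x/3)) dx. Term by term:
  ∫_0^3 -2*sin(π*x/3) dx = -12/π;  ∫_0^3 2*x*sin(π*x/3) dx = 18/π.
Sum: -12/π + 18/π = 6/π.
So RHS = -∫_0^3 v(x) φ(x) dx = -6/π.
LHS = RHS, so the identity holds for this test φ.
Moreover u is smooth here and v(x) = u'(x) = 2*x - 2 pointwise, so the identity holds for every test function. Hence v is the weak derivative of u.


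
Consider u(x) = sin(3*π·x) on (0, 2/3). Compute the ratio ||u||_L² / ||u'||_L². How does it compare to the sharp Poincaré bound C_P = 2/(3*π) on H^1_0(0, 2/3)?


||u||_L² / ||u'||_L² = 1/(3*π) < C_P = 2/(3*π).

u(x) = sin(3*π·x), so u'(x) = 3*π*cos(3*π*x).
Writing u(x) = A·sin(kπx/L) with A = 1 and k = 2, use ∫_0^L sin²(kπx/L) dx = L/2 and ∫_0^L cos²(kπx/L) dx = L/2.
u² = 1·sin²(3*π·x) and (u')² = 9*π^2·cos²(3*π·x), and each of sin², cos² integrates to L/2 = 1/3 over (0, 2/3).
∫_0^2/3 u² dx = 1/3, so ||u||_L² = sqrt(3)/3.
∫_0^2/3 (u')² dx = 3*π^2, so ||u'||_L² = sqrt(3)*π.
Ratio ||u||_L² / ||u'||_L² = 1/(3*π).
Sharp Poincaré constant on H^1_0(0, 2/3) is C_P = L/π = 2/(3*π), achieved by sin(3*π/2·x).
This is the k = 2 harmonic; the ratio L/(kπ) is strictly less than C_P = L/π, consistent with the sharp inequality ||u||_L² ≤ C_P ||u'||_L².


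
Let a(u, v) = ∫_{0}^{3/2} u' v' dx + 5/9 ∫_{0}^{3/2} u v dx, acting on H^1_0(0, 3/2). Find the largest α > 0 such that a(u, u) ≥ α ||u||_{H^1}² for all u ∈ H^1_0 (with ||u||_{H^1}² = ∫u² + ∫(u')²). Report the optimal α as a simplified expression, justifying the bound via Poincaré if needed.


α = (5 + 4*π^2)/(9 + 4*π^2)

Coercivity of a(·,·) on H^1_0(0, 3/2) means a(u, u) ≥ α ||u||_{H^1}² for every u ∈ H^1_0.
The interval has length L = 3/2, and Poincaré/coercivity depend only on L. Here a(u, u) = ∫(u')² + (5/9)·∫u².
Here 0 < c = 5/9 < 1. The condition a(u,u) ≥ α||u||_{H^1}² reads (1−α)∫(u')² ≥ (α−c)∫u². Any admissible α is ≤ 1 (rapidly oscillating u have ∫u²/∫(u')² → 0), and α = 1 would force 0 ≥ (1−c)∫u², impossible since c < 1; so 1−α > 0. By the sharp Poincaré inequality on H^1_0 of an interval of length L, ∫(u')² ≥ (π/L)²∫u² with equality for the first sine mode sin(π(x−x₀)/L) (x₀ the left endpoint), so the inequality holds for all u iff (1−α)(π/L)² ≥ α − c, i.e. α ≤ ((π/L)² + c)/((π/L)² + 1) = (1 + c(L/π)²)/(1 + (L/π)²). With (π/L)² = 4*π^2/9 and c = 5/9, the largest admissible constant is α = ((π/L)² + c)/((π/L)² + 1).
Simplifying, α = (5 + 4*π^2)/(9 + 4*π^2).


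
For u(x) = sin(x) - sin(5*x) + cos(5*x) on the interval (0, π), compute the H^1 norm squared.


||u||_{H^1(0,π)}^2 = 27*π

u'(x) = -5*sin(5*x) + cos(x) - 5*cos(5*x).
Expand u² and (u')² and integrate term by term on (0, π), using: for integers n ≥ 1, ∫_0^π sin²(nx) dx = ∫_0^π cos²(nx) dx = π/2; for n ≠ n', ∫_0^π sin(nx)sin(n'x) dx = ∫_0^π cos(nx)cos(n'x) dx = 0; and by product-to-sum, ∫_0^π sin(nx)cos(n'x) dx = ½∫_0^π [sin((n+n')x) + sin((n−n')x)] dx, which is 0 when n+n' is even and 2n/(n²−n'²) when n+n' is odd (it need not vanish on (0, π)).
  u² squared terms: (-1)²·∫sin(5x)² dx = 1·π/2 = π/2;  (1)²·∫cos(5x)² dx = 1·π/2 = π/2;  (1)²·∫sin(x)² dx = 1·π/2 = π/2.
  u² cross terms: 2·(-1)·(1)·∫sin(5x)·cos(5x) dx = -2·(0) = 0;  2·(-1)·(1)·∫sin(5x)·sin(x) dx = -2·(0) = 0;  2·(1)·(1)·∫cos(5x)·sin(x) dx = 2·(0) = 0.
  So ∫_0^π u² dx = π/2 + π/2 + π/2 + 0 + 0 + 0 = 3*π/2.
  (u')² squared terms: (-5)²·∫cos(5x)² dx = 25·π/2 = 25*π/2;  (-5)²·∫sin(5x)² dx = 25·π/2 = 25*π/2;  (1)²·∫cos(x)² dx = 1·π/2 = π/2.
  (u')² cross terms: 2·(-5)·(-5)·∫cos(5x)·sin(5x) dx = 50·(0) = 0;  2·(-5)·(1)·∫cos(5x)·cos(x) dx = -10·(0) = 0;  2·(-5)·(1)·∫sin(5x)·cos(x) dx = -10·(0) = 0.
  So ∫_0^π (u')² dx = 25*π/2 + 25*π/2 + π/2 + 0 + 0 + 0 = 51*π/2.
||u||_{H^1}^2 = (3*π/2) + (51*π/2) = 27*π.


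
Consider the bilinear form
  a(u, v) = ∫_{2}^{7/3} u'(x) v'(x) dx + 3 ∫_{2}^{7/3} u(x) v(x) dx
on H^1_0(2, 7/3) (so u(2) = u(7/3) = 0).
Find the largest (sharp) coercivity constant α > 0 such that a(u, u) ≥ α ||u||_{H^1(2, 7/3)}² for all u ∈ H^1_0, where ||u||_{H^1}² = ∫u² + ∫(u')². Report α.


α = 1

Coercivity of a(·,·) on H^1_0(2, 7/3) means a(u, u) ≥ α ||u||_{H^1}² for every u ∈ H^1_0.
The interval has length L = 1/3, and Poincaré/coercivity depend only on L. Here a(u, u) = ∫(u')² + (3)·∫u².
Here c = 3 ≥ 1, so a(u,u) = ∫(u')² + c∫u² ≥ ∫(u')² + ∫u² = ||u||_{H^1}², i.e. α = 1 works. No larger α is possible: a(u,u) ≥ α||u||_{H^1}² means (1−α)∫(u')² ≥ (α−c)∫u², and for the modes u_n = sin(nπ(x−x₀)/L) (x₀ the left endpoint) one has ∫u_n²/∫(u_n')² = (L/(nπ))² → 0, so a(u_n,u_n)/||u_n||_{H^1}² → 1. Hence the optimal constant is α = 1.
Therefore α = 1.


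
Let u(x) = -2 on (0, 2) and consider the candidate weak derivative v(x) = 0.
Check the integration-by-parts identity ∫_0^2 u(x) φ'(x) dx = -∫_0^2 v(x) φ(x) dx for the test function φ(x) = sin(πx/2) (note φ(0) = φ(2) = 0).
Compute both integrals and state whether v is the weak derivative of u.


LHS = 0, RHS = 0. Yes, v = u' weakly.

u(x) = -2, classical derivative u'(x) = 0.
φ(x) = sin(πx/2), so φ'(x) = π*cos(π*x/2)/2.
Note φ(0) = φ(2) = 0, so the boundary term u·φ vanishes.
LHS = ∫_0^2 u(x) φ'(x) dx = ∫_0^2 (-π*cos(π*x/2)) dx. Term by term:
  ∫_0^2 -π*cos(π*x/2) dx = 0.
So LHS = 0.
∫_0^2 v(x) φ(x) dx = ∫_0^2 (0) dx. Term by term:
  ∫_0^2 0 dx = 0.
So RHS = -∫_0^2 v(x) φ(x) dx = 0.
LHS = RHS, so the identity holds for this test φ.
Moreover u is smooth here and v(x) = u'(x) = 0 pointwise, so the identity holds for every test function. Hence v is the weak derivative of u.


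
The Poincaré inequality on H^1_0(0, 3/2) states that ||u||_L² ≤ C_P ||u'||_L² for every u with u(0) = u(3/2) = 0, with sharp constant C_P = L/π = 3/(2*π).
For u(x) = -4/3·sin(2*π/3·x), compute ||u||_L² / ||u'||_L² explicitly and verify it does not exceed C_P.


||u||_L² / ||u'||_L² = 3/(2*π) = C_P.

u(x) = -4/3·sin(2*π/3·x), so u'(x) = -8*π*cos(2*π*x/3)/9.
Writing u(x) = A·sin(kπx/L) with A = -4/3 and k = 1, use ∫_0^L sin²(kπx/L) dx = L/2 and ∫_0^L cos²(kπx/L) dx = L/2.
u² = 16/9·sin²(2*π/3·x) and (u')² = 64*π^2/81·cos²(2*π/3·x), and each of sin², cos² integrates to L/2 = 3/4 over (0, 3/2).
∫_0^3/2 u² dx = 4/3, so ||u||_L² = 2*sqrt(3)/3.
∫_0^3/2 (u')² dx = 16*π^2/27, so ||u'||_L² = 4*sqrt(3)*π/9.
Ratio ||u||_L² / ||u'||_L² = 3/(2*π).
Sharp Poincaré constant on H^1_0(0, 3/2) is C_P = L/π = 3/(2*π), achieved by sin(2*π/3·x).
This is the k = 1 eigenfunction (up to amplitude), so the ratio equals the sharp Poincaré constant exactly.


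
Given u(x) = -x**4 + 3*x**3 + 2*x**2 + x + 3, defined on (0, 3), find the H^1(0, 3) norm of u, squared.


||u||_{H^1}^2 = 22551/20

The H^1 norm (squared) on an interval (0, L) is
  ||u||_{H^1}^2 = ∫_0^L u(x)^2 dx + ∫_0^L u'(x)^2 dx.
Compute u'(x) = -4*x**3 + 9*x**2 + 4*x + 1.
Then u(x)^2 = x**8 - 6*x**7 + 5*x**6 + 10*x**5 + 4*x**4 + 22*x**3 + 13*x**2 + 6*x + 9 and u'(x)^2 = 16*x**6 - 72*x**5 + 49*x**4 + 64*x**3 + 34*x**2 + 8*x + 1.
Integrate each monomial from 0 to 3 using ∫_0^3 c·x^n dx = c·3^(n+1)/(n+1):
  ∫_0^3 u(x)^2 dx = ∫_0^3 (x^8 - 6*x^7 + 5*x^6 + 10*x^5 + 4*x^4 + 22*x^3 + 13*x^2 + 6*x + 9) dx. Term by term:
    ∫_0^3 x^8 dx = 2187;  ∫_0^3 -6*x^7 dx = -19683/4;  ∫_0^3 5*x^6 dx = 10935/7;
    ∫_0^3 10*x^5 dx = 1215;  ∫_0^3 4*x^4 dx = 972/5;  ∫_0^3 22*x^3 dx = 891/2;
    ∫_0^3 13*x^2 dx = 117;  ∫_0^3 6*x dx = 27;  ∫_0^3 9 dx = 27.
  Sum: 2187 − 19683/4 + 10935/7 + 1215 + 972/5 + 891/2 + 117 + 27 + 27 = 119601/140.
  ∫_0^3 u'(x)^2 dx = ∫_0^3 (16*x^6 - 72*x^5 + 49*x^4 + 64*x^3 + 34*x^2 + 8*x + 1) dx. Term by term:
    ∫_0^3 16*x^6 dx = 34992/7;  ∫_0^3 -72*x^5 dx = -8748;  ∫_0^3 49*x^4 dx = 11907/5;
    ∫_0^3 64*x^3 dx = 1296;  ∫_0^3 34*x^2 dx = 306;  ∫_0^3 8*x dx = 36;
    ∫_0^3 1 dx = 3.
  Sum: 34992/7 − 8748 + 11907/5 + 1296 + 306 + 36 + 3 = 9564/35.
Adding: ||u||_{H^1}^2 = 119601/140 + 9564/35 = 22551/20.


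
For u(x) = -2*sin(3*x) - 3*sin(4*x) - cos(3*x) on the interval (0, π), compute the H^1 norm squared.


||u||_{H^1(0,π)}^2 = 480/7 + 203*π/2

u'(x) = 3*sin(3*x) - 6*cos(3*x) - 12*cos(4*x).
Expand u² and (u')² and integrate term by term on (0, π), using: for integers n ≥ 1, ∫_0^π sin²(nx) dx = ∫_0^π cos²(nx) dx = π/2; for n ≠ n', ∫_0^π sin(nx)sin(n'x) dx = ∫_0^π cos(nx)cos(n'x) dx = 0; and by product-to-sum, ∫_0^π sin(nx)cos(n'x) dx = ½∫_0^π [sin((n+n')x) + sin((n−n')x)] dx, which is 0 when n+n' is even and 2n/(n²−n'²) when n+n' is odd (it need not vanish on (0, π)).
  u² squared terms: (-1)²·∫cos(3x)² dx = 1·π/2 = π/2;  (-3)²·∫sin(4x)² dx = 9·π/2 = 9*π/2;  (-2)²·∫sin(3x)² dx = 4·π/2 = 2*π.
  u² cross terms: 2·(-1)·(-3)·∫cos(3x)·sin(4x) dx = 6·(8/7) = 48/7;  2·(-1)·(-2)·∫cos(3x)·sin(3x) dx = 4·(0) = 0;  2·(-3)·(-2)·∫sin(4x)·sin(3x) dx = 12·(0) = 0.
  So ∫_0^π u² dx = π/2 + 9*π/2 + 2*π + 48/7 + 0 + 0 = 48/7 + 7*π.
  (u')² squared terms: (-12)²·∫cos(4x)² dx = 144·π/2 = 72*π;  (-6)²·∫cos(3x)² dx = 36·π/2 = 18*π;  (3)²·∫sin(3x)² dx = 9·π/2 = 9*π/2.
  (u')² cross terms: 2·(-12)·(-6)·∫cos(4x)·cos(3x) dx = 144·(0) = 0;  2·(-12)·(3)·∫cos(4x)·sin(3x) dx = -72·(-6/7) = 432/7;  2·(-6)·(3)·∫cos(3x)·sin(3x) dx = -36·(0) = 0.
  So ∫_0^π (u')² dx = 72*π + 18*π + 9*π/2 + 0 + 432/7 + 0 = 432/7 + 189*π/2.
||u||_{H^1}^2 = (48/7 + 7*π) + (432/7 + 189*π/2) = 480/7 + 203*π/2.


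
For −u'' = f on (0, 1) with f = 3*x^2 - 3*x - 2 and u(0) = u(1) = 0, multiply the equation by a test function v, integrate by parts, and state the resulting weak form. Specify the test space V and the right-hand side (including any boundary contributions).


V = H^1_0(0, 1) (so v(0) = v(1) = 0); weak form: ∫_0^1 u'v' dx = ∫_0^1 (3*x^2 - 3*x - 2) v dx for all v ∈ V.

Multiply both sides by a test function v and integrate from 0 to 1:
  ∫_0^1 −u''(x) v(x) dx = ∫_0^1 f(x) v(x) dx.
Integrate the LHS by parts once:
  ∫_0^1 −u'' v dx = −[u'(x) v(x)]_0^1 + ∫_0^1 u'(x) v'(x) dx.
Thus ∫_0^1 u'(x) v'(x) dx = ∫_0^1 f(x) v(x) dx + [u'(x) v(x)]_0^1.
Choose V so that boundary terms are either known or forced to vanish.
u is Dirichlet: u(0) = u(1) = 0. Let V = H^1_0(0, 1); then v(0) = v(1) = 0, and [u' v]_0^1 = 0.
Weak formulation: find u (satisfying any essential BC) such that ∫_0^1 u'(x) v'(x) dx = ∫_0^1 f v dx for all v ∈ V.
Substituting f(x) = 3*x^2 - 3*x - 2, the right-hand side is ∫_0^1 (3*x^2 - 3*x - 2) v dx.


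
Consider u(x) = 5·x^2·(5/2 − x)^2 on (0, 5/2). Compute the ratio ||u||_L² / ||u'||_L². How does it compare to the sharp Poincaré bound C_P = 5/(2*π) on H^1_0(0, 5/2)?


||u||_L² / ||u'||_L² = 5*sqrt(3)/12 < C_P = 5/(2*π).

u(x) = 5·x^2·(5/2 − x)^2, so u'(x) = 5*x*(2*x - 5)*(4*x - 5)/2.
u(x) = 5·x^2·(5/2 − x)^2 vanishes at x = 0 and x = 5/2, so u ∈ H^1_0(0, 5/2). Differentiate via the product rule and integrate the resulting polynomials term by term.
  ∫_0^5/2 u² dx = ∫_0^5/2 (25*x^8 - 250*x^7 + 1875*x^6/2 - 3125*x^5/2 + 15625*x^4/16) dx. Term by term:
    ∫_0^5/2 25*x^8 dx = 48828125/4608;  ∫_0^5/2 -250*x^7 dx = -48828125/1024;  ∫_0^5/2 1875*x^6/2 dx = 146484375/1792;
    ∫_0^5/2 -3125*x^5/2 dx = -48828125/768;  ∫_0^5/2 15625*x^4/16 dx = 9765625/512.
  Sum: 48828125/4608 − 48828125/1024 + 146484375/1792 − 48828125/768 + 9765625/512 = 9765625/64512.
  ∫_0^5/2 (u')² dx = ∫_0^5/2 (400*x^6 - 3000*x^5 + 8125*x^4 - 9375*x^3 + 15625*x^2/4) dx. Term by term:
    ∫_0^5/2 400*x^6 dx = 1953125/56;  ∫_0^5/2 -3000*x^5 dx = -1953125/16;  ∫_0^5/2 8125*x^4 dx = 5078125/32;
    ∫_0^5/2 -9375*x^3 dx = -5859375/64;  ∫_0^5/2 15625*x^2/4 dx = 1953125/96.
  Sum: 1953125/56 − 1953125/16 + 5078125/32 − 5859375/64 + 1953125/96 = 390625/1344.
∫_0^5/2 u² dx = 9765625/64512, so ||u||_L² = 3125*sqrt(7)/672.
∫_0^5/2 (u')² dx = 390625/1344, so ||u'||_L² = 625*sqrt(21)/168.
Ratio ||u||_L² / ||u'||_L² = 5*sqrt(3)/12.
Sharp Poincaré constant on H^1_0(0, 5/2) is C_P = L/π = 5/(2*π), achieved by sin(2*π/5·x).
A polynomial bump cannot attain the sharp Poincaré constant (only the first sine eigenfunction does), so the ratio is strictly less than C_P, consistent with ||u||_L² ≤ C_P ||u'||_L².


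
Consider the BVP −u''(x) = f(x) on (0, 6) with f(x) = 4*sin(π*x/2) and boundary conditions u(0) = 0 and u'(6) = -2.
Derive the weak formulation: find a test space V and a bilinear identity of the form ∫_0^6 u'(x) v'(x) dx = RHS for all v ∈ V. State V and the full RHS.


V = {v ∈ H^1(0, 6) : v(0) = 0} (test functions vanish at x = 0 where u is specified); weak form: ∫_0^6 u'v' dx = ∫_0^6 (4*sin(π*x/2)) v dx − 2·v(6) for all v ∈ V.

Multiply both sides by a test function v and integrate from 0 to 6:
  ∫_0^6 −u''(x) v(x) dx = ∫_0^6 f(x) v(x) dx.
Integrate the LHS by parts once:
  ∫_0^6 −u'' v dx = −[u'(x) v(x)]_0^6 + ∫_0^6 u'(x) v'(x) dx.
Thus ∫_0^6 u'(x) v'(x) dx = ∫_0^6 f(x) v(x) dx + [u'(x) v(x)]_0^6.
Choose V so that boundary terms are either known or forced to vanish.
Mixed BC: u(0) = 0 (Dirichlet) and u'(6) = -2 (Neumann). Define V = {v ∈ H^1(0, 6) : v(0) = 0}. Then [u' v]_0^6 = u'(6)·v(6) − u'(0)·0 = − 2·v(6).
Weak formulation: find u (satisfying any essential BC) such that ∫_0^6 u'(x) v'(x) dx = ∫_0^6 f v dx − 2·v(6) for all v ∈ V (Dirichlet at 0 absorbed into V; Neumann datum at x = 6 contributes the boundary term).
Substituting f(x) = 4*sin(π*x/2), the right-hand side is ∫_0^6 (4*sin(π*x/2)) v dx − 2·v(6).


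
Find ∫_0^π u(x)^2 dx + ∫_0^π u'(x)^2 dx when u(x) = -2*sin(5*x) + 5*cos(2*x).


||u||_{H^1(0,π)}^2 = -1000/21 + 229*π/2

u'(x) = -10*sin(2*x) - 10*cos(5*x).
Expand u² and (u')² and integrate term by term on (0, π), using: for integers n ≥ 1, ∫_0^π sin²(nx) dx = ∫_0^π cos²(nx) dx = π/2; for n ≠ n', ∫_0^π sin(nx)sin(n'x) dx = ∫_0^π cos(nx)cos(n'x) dx = 0; and by product-to-sum, ∫_0^π sin(nx)cos(n'x) dx = ½∫_0^π [sin((n+n')x) + sin((n−n')x)] dx, which is 0 when n+n' is even and 2n/(n²−n'²) when n+n' is odd (it need not vanish on (0, π)).
  u² squared terms: (-2)²·∫sin(5x)² dx = 4·π/2 = 2*π;  (5)²·∫cos(2x)² dx = 25·π/2 = 25*π/2.
  u² cross terms: 2·(-2)·(5)·∫sin(5x)·cos(2x) dx = -20·(10/21) = -200/21.
  So ∫_0^π u² dx = 2*π + 25*π/2 − 200/21 = -200/21 + 29*π/2.
  (u')² squared terms: (-10)²·∫cos(5x)² dx = 100·π/2 = 50*π;  (-10)²·∫sin(2x)² dx = 100·π/2 = 50*π.
  (u')² cross terms: 2·(-10)·(-10)·∫cos(5x)·sin(2x) dx = 200·(-4/21) = -800/21.
  So ∫_0^π (u')² dx = 50*π + 50*π − 800/21 = -800/21 + 100*π.
||u||_{H^1}^2 = (-200/21 + 29*π/2) + (-800/21 + 100*π) = -1000/21 + 229*π/2.


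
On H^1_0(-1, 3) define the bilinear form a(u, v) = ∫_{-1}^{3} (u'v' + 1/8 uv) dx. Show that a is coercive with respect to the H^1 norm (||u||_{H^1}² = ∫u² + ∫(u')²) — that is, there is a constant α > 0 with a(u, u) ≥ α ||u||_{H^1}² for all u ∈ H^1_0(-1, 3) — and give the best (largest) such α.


α = (2 + π^2)/(π^2 + 16)

Coercivity of a(·,·) on H^1_0(-1, 3) means a(u, u) ≥ α ||u||_{H^1}² for every u ∈ H^1_0.
The interval has length L = 4, and Poincaré/coercivity depend only on L. Here a(u, u) = ∫(u')² + (1/8)·∫u².
Here 0 < c = 1/8 < 1. The condition a(u,u) ≥ α||u||_{H^1}² reads (1−α)∫(u')² ≥ (α−c)∫u². Any admissible α is ≤ 1 (rapidly oscillating u have ∫u²/∫(u')² → 0), and α = 1 would force 0 ≥ (1−c)∫u², impossible since c < 1; so 1−α > 0. By the sharp Poincaré inequality on H^1_0 of an interval of length L, ∫(u')² ≥ (π/L)²∫u² with equality for the first sine mode sin(π(x−x₀)/L) (x₀ the left endpoint), so the inequality holds for all u iff (1−α)(π/L)² ≥ α − c, i.e. α ≤ ((π/L)² + c)/((π/L)² + 1) = (1 + c(L/π)²)/(1 + (L/π)²). With (π/L)² = π^2/16 and c = 1/8, the largest admissible constant is α = ((π/L)² + c)/((π/L)² + 1).
Simplifying, α = (2 + π^2)/(π^2 + 16).


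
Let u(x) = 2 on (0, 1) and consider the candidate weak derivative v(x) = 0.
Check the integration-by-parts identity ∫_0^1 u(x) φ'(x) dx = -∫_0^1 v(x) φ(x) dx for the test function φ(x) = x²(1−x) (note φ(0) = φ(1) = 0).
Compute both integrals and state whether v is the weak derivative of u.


LHS = 0, RHS = 0. Yes, v = u' weakly.

u(x) = 2, classical derivative u'(x) = 0.
φ(x) = x²(1−x), so φ'(x) = x*(2 - 3*x).
Note φ(0) = φ(1) = 0, so the boundary term u·φ vanishes.
LHS = ∫_0^1 u(x) φ'(x) dx = ∫_0^1 (-6*x^2 + 4*x) dx. Term by term:
  ∫_0^1 -6*x^2 dx = -2;  ∫_0^1 4*x dx = 2.
Sum: -2 + 2 = 0.
So LHS = 0.
∫_0^1 v(x) φ(x) dx = ∫_0^1 (0) dx. Term by term:
  ∫_0^1 0 dx = 0.
So RHS = -∫_0^1 v(x) φ(x) dx = 0.
LHS = RHS, so the identity holds for this test φ.
Moreover u is smooth here and v(x) = u'(x) = 0 pointwise, so the identity holds for every test function. Hence v is the weak derivative of u.


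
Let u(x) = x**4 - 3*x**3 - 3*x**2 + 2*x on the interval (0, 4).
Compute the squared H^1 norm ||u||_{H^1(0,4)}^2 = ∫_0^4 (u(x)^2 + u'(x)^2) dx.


||u||_{H^1}^2 = 222640/63

The H^1 norm (squared) on an interval (0, L) is
  ||u||_{H^1}^2 = ∫_0^L u(x)^2 dx + ∫_0^L u'(x)^2 dx.
Compute u'(x) = 4*x**3 - 9*x**2 - 6*x + 2.
Then u(x)^2 = x**8 - 6*x**7 + 3*x**6 + 22*x**5 - 3*x**4 - 12*x**3 + 4*x**2 and u'(x)^2 = 16*x**6 - 72*x**5 + 33*x**4 + 124*x**3 - 24*x + 4.
Integrate each monomial from 0 to 4 using ∫_0^4 c·x^n dx = c·4^(n+1)/(n+1):
  ∫_0^4 u(x)^2 dx = ∫_0^4 (x^8 - 6*x^7 + 3*x^6 + 22*x^5 - 3*x^4 - 12*x^3 + 4*x^2) dx. Term by term:
    ∫_0^4 x^8 dx = 262144/9;  ∫_0^4 -6*x^7 dx = -49152;  ∫_0^4 3*x^6 dx = 49152/7;
    ∫_0^4 22*x^5 dx = 45056/3;  ∫_0^4 -3*x^4 dx = -3072/5;  ∫_0^4 -12*x^3 dx = -768;
    ∫_0^4 4*x^2 dx = 256/3.
  Sum: 262144/9 − 49152 + 49152/7 + 45056/3 − 3072/5 − 768 + 256/3 = 226304/315.
  ∫_0^4 u'(x)^2 dx = ∫_0^4 (16*x^6 - 72*x^5 + 33*x^4 + 124*x^3 - 24*x + 4) dx. Term by term:
    ∫_0^4 16*x^6 dx = 262144/7;  ∫_0^4 -72*x^5 dx = -49152;  ∫_0^4 33*x^4 dx = 33792/5;
    ∫_0^4 124*x^3 dx = 7936;  ∫_0^4 -24*x dx = -192;  ∫_0^4 4 dx = 16.
  Sum: 262144/7 − 49152 + 33792/5 + 7936 − 192 + 16 = 98544/35.
Adding: ||u||_{H^1}^2 = 226304/315 + 98544/35 = 222640/63.


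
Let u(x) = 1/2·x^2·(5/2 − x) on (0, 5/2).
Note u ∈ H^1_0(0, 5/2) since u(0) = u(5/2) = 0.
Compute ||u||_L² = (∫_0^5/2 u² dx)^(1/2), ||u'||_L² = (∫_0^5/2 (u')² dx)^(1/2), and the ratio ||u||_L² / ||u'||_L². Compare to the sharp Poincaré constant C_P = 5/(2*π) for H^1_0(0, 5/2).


||u||_L² / ||u'||_L² = 5*sqrt(14)/28 < C_P = 5/(2*π).

u(x) = 1/2·x^2·(5/2 − x), so u'(x) = x*(5 - 3*x)/2.
u(x) = 1/2·x^2·(5/2 − x) vanishes at x = 0 and x = 5/2, so u ∈ H^1_0(0, 5/2). Differentiate via the product rule and integrate the resulting polynomials term by term.
  ∫_0^5/2 u² dx = ∫_0^5/2 (x^6/4 - 5*x^5/4 + 25*x^4/16) dx. Term by term:
    ∫_0^5/2 x^6/4 dx = 78125/3584;  ∫_0^5/2 -5*x^5/4 dx = -78125/1536;  ∫_0^5/2 25*x^4/16 dx = 15625/512.
  Sum: 78125/3584 − 78125/1536 + 15625/512 = 15625/10752.
  ∫_0^5/2 (u')² dx = ∫_0^5/2 (9*x^4/4 - 15*x^3/2 + 25*x^2/4) dx. Term by term:
    ∫_0^5/2 9*x^4/4 dx = 5625/128;  ∫_0^5/2 -15*x^3/2 dx = -9375/128;  ∫_0^5/2 25*x^2/4 dx = 3125/96.
  Sum: 5625/128 − 9375/128 + 3125/96 = 625/192.
∫_0^5/2 u² dx = 15625/10752, so ||u||_L² = 125*sqrt(42)/672.
∫_0^5/2 (u')² dx = 625/192, so ||u'||_L² = 25*sqrt(3)/24.
Ratio ||u||_L² / ||u'||_L² = 5*sqrt(14)/28.
Sharp Poincaré constant on H^1_0(0, 5/2) is C_P = L/π = 5/(2*π), achieved by sin(2*π/5·x).
A polynomial bump cannot attain the sharp Poincaré constant (only the first sine eigenfunction does), so the ratio is strictly less than C_P, consistent with ||u||_L² ≤ C_P ||u'||_L².


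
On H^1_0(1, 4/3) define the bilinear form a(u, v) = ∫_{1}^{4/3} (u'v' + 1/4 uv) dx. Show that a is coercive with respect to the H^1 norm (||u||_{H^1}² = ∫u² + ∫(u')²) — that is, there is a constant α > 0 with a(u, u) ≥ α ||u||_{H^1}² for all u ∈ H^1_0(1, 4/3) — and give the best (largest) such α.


α = (1 + 36*π^2)/(4*(1 + 9*π^2))

Coercivity of a(·,·) on H^1_0(1, 4/3) means a(u, u) ≥ α ||u||_{H^1}² for every u ∈ H^1_0.
The interval has length L = 1/3, and Poincaré/coercivity depend only on L. Here a(u, u) = ∫(u')² + (1/4)·∫u².
Here 0 < c = 1/4 < 1. The condition a(u,u) ≥ α||u||_{H^1}² reads (1−α)∫(u')² ≥ (α−c)∫u². Any admissible α is ≤ 1 (rapidly oscillating u have ∫u²/∫(u')² → 0), and α = 1 would force 0 ≥ (1−c)∫u², impossible since c < 1; so 1−α > 0. By the sharp Poincaré inequality on H^1_0 of an interval of length L, ∫(u')² ≥ (π/L)²∫u² with equality for the first sine mode sin(π(x−x₀)/L) (x₀ the left endpoint), so the inequality holds for all u iff (1−α)(π/L)² ≥ α − c, i.e. α ≤ ((π/L)² + c)/((π/L)² + 1) = (1 + c(L/π)²)/(1 + (L/π)²). With (π/L)² = 9*π^2 and c = 1/4, the largest admissible constant is α = ((π/L)² + c)/((π/L)² + 1).
Simplifying, α = (1 + 36*π^2)/(4*(1 + 9*π^2)).


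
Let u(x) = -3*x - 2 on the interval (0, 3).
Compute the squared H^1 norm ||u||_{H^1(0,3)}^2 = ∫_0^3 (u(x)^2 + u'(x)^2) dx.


||u||_{H^1}^2 = 174

The H^1 norm (squared) on an interval (0, L) is
  ||u||_{H^1}^2 = ∫_0^L u(x)^2 dx + ∫_0^L u'(x)^2 dx.
Compute u'(x) = -3.
Then u(x)^2 = 9*x**2 + 12*x + 4 and u'(x)^2 = 9.
Integrate each monomial from 0 to 3 using ∫_0^3 c·x^n dx = c·3^(n+1)/(n+1):
  ∫_0^3 u(x)^2 dx = ∫_0^3 (9*x^2 + 12*x + 4) dx. Term by term:
    ∫_0^3 9*x^2 dx = 81;  ∫_0^3 12*x dx = 54;  ∫_0^3 4 dx = 12.
  Sum: 81 + 54 + 12 = 147.
  ∫_0^3 u'(x)^2 dx = ∫_0^3 (9) dx. Term by term:
    ∫_0^3 9 dx = 27.
Adding: ||u||_{H^1}^2 = 147 + 27 = 174.


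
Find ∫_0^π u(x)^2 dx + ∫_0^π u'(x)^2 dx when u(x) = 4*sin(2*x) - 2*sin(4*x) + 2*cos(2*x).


||u||_{H^1(0,π)}^2 = 84*π

u'(x) = -4*sin(2*x) + 8*cos(2*x) - 8*cos(4*x).
Expand u² and (u')² and integrate term by term on (0, π), using: for integers n ≥ 1, ∫_0^π sin²(nx) dx = ∫_0^π cos²(nx) dx = π/2; for n ≠ n', ∫_0^π sin(nx)sin(n'x) dx = ∫_0^π cos(nx)cos(n'x) dx = 0; and by product-to-sum, ∫_0^π sin(nx)cos(n'x) dx = ½∫_0^π [sin((n+n')x) + sin((n−n')x)] dx, which is 0 when n+n' is even and 2n/(n²−n'²) when n+n' is odd (it need not vanish on (0, π)).
  u² squared terms: (-2)²·∫sin(4x)² dx = 4·π/2 = 2*π;  (2)²·∫cos(2x)² dx = 4·π/2 = 2*π;  (4)²·∫sin(2x)² dx = 16·π/2 = 8*π.
  u² cross terms: 2·(-2)·(2)·∫sin(4x)·cos(2x) dx = -8·(0) = 0;  2·(-2)·(4)·∫sin(4x)·sin(2x) dx = -16·(0) = 0;  2·(2)·(4)·∫cos(2x)·sin(2x) dx = 16·(0) = 0.
  So ∫_0^π u² dx = 2*π + 2*π + 8*π + 0 + 0 + 0 = 12*π.
  (u')² squared terms: (-8)²·∫cos(4x)² dx = 64·π/2 = 32*π;  (-4)²·∫sin(2x)² dx = 16·π/2 = 8*π;  (8)²·∫cos(2x)² dx = 64·π/2 = 32*π.
  (u')² cross terms: 2·(-8)·(-4)·∫cos(4x)·sin(2x) dx = 64·(0) = 0;  2·(-8)·(8)·∫cos(4x)·cos(2x) dx = -128·(0) = 0;  2·(-4)·(8)·∫sin(2x)·cos(2x) dx = -64·(0) = 0.
  So ∫_0^π (u')² dx = 32*π + 8*π + 32*π + 0 + 0 + 0 = 72*π.
||u||_{H^1}^2 = (12*π) + (72*π) = 84*π.


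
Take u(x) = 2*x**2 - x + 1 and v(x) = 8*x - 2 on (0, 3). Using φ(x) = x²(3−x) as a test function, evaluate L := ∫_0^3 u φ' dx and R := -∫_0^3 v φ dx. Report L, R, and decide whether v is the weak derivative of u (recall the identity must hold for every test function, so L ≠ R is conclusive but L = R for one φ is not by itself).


LHS = -837/20, RHS = -837/10. No, v is not the weak derivative of u.

u(x) = 2*x**2 - x + 1, classical derivative u'(x) = 4*x - 1.
φ(x) = x²(3−x), so φ'(x) = 3*x*(2 - x).
Note φ(0) = φ(3) = 0, so the boundary term u·φ vanishes.
LHS = ∫_0^3 u(x) φ'(x) dx = ∫_0^3 (-6*x^4 + 15*x^3 - 9*x^2 + 6*x) dx. Term by term:
  ∫_0^3 -6*x^4 dx = -1458/5;  ∫_0^3 15*x^3 dx = 1215/4;  ∫_0^3 -9*x^2 dx = -81;
  ∫_0^3 6*x dx = 27.
Sum: -1458/5 + 1215/4 − 81 + 27 = -837/20.
So LHS = -837/20.
∫_0^3 v(x) φ(x) dx = ∫_0^3 (-8*x^4 + 26*x^3 - 6*x^2) dx. Term by term:
  ∫_0^3 -8*x^4 dx = -1944/5;  ∫_0^3 26*x^3 dx = 1053/2;  ∫_0^3 -6*x^2 dx = -54.
Sum: -1944/5 + 1053/2 − 54 = 837/10.
So RHS = -∫_0^3 v(x) φ(x) dx = -837/10.
LHS − RHS = 837/20 ≠ 0, so the identity fails.
(For a valid weak derivative the identity must hold for EVERY test function, in particular this one. The failure shows v is NOT the weak derivative of u.)
Correct weak derivative would be u'(x) = 4*x - 1.


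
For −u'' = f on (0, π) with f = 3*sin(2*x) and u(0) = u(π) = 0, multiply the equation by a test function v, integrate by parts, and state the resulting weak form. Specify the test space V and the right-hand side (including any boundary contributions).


V = H^1_0(0, π) (so v(0) = v(π) = 0); weak form: ∫_0^π u'v' dx = ∫_0^π (3*sin(2*x)) v dx for all v ∈ V.

Multiply both sides by a test function v and integrate from 0 to π:
  ∫_0^π −u''(x) v(x) dx = ∫_0^π f(x) v(x) dx.
Integrate the LHS by parts once:
  ∫_0^π −u'' v dx = −[u'(x) v(x)]_0^π + ∫_0^π u'(x) v'(x) dx.
Thus ∫_0^π u'(x) v'(x) dx = ∫_0^π f(x) v(x) dx + [u'(x) v(x)]_0^π.
Choose V so that boundary terms are either known or forced to vanish.
u is Dirichlet: u(0) = u(π) = 0. Let V = H^1_0(0, π); then v(0) = v(π) = 0, and [u' v]_0^π = 0.
Weak formulation: find u (satisfying any essential BC) such that ∫_0^π u'(x) v'(x) dx = ∫_0^π f v dx for all v ∈ V.
Substituting f(x) = 3*sin(2*x), the right-hand side is ∫_0^π (3*sin(2*x)) v dx.


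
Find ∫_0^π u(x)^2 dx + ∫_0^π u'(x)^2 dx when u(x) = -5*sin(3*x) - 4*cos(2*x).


||u||_{H^1(0,π)}^2 = 240 + 165*π

u'(x) = 8*sin(2*x) - 15*cos(3*x).
Expand u² and (u')² and integrate term by term on (0, π), using: for integers n ≥ 1, ∫_0^π sin²(nx) dx = ∫_0^π cos²(nx) dx = π/2; for n ≠ n', ∫_0^π sin(nx)sin(n'x) dx = ∫_0^π cos(nx)cos(n'x) dx = 0; and by product-to-sum, ∫_0^π sin(nx)cos(n'x) dx = ½∫_0^π [sin((n+n')x) + sin((n−n')x)] dx, which is 0 when n+n' is even and 2n/(n²−n'²) when n+n' is odd (it need not vanish on (0, π)).
  u² squared terms: (-5)²·∫sin(3x)² dx = 25·π/2 = 25*π/2;  (-4)²·∫cos(2x)² dx = 16·π/2 = 8*π.
  u² cross terms: 2·(-5)·(-4)·∫sin(3x)·cos(2x) dx = 40·(6/5) = 48.
  So ∫_0^π u² dx = 25*π/2 + 8*π + 48 = 48 + 41*π/2.
  (u')² squared terms: (-15)²·∫cos(3x)² dx = 225·π/2 = 225*π/2;  (8)²·∫sin(2x)² dx = 64·π/2 = 32*π.
  (u')² cross terms: 2·(-15)·(8)·∫cos(3x)·sin(2x) dx = -240·(-4/5) = 192.
  So ∫_0^π (u')² dx = 225*π/2 + 32*π + 192 = 192 + 289*π/2.
||u||_{H^1}^2 = (48 + 41*π/2) + (192 + 289*π/2) = 240 + 165*π.


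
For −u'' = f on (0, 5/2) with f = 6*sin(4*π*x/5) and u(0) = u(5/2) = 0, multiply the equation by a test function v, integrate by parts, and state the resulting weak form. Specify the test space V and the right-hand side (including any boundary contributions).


V = H^1_0(0, 5/2) (so v(0) = v(5/2) = 0); weak form: ∫_0^5/2 u'v' dx = ∫_0^5/2 (6*sin(4*π*x/5)) v dx for all v ∈ V.

Multiply both sides by a test function v and integrate from 0 to 5/2:
  ∫_0^5/2 −u''(x) v(x) dx = ∫_0^5/2 f(x) v(x) dx.
Integrate the LHS by parts once:
  ∫_0^5/2 −u'' v dx = −[u'(x) v(x)]_0^5/2 + ∫_0^5/2 u'(x) v'(x) dx.
Thus ∫_0^5/2 u'(x) v'(x) dx = ∫_0^5/2 f(x) v(x) dx + [u'(x) v(x)]_0^5/2.
Choose V so that boundary terms are either known or forced to vanish.
u is Dirichlet: u(0) = u(5/2) = 0. Let V = H^1_0(0, 5/2); then v(0) = v(5/2) = 0, and [u' v]_0^5/2 = 0.
Weak formulation: find u (satisfying any essential BC) such that ∫_0^5/2 u'(x) v'(x) dx = ∫_0^5/2 f v dx for all v ∈ V.
Substituting f(x) = 6*sin(4*π*x/5), the right-hand side is ∫_0^5/2 (6*sin(4*π*x/5)) v dx.


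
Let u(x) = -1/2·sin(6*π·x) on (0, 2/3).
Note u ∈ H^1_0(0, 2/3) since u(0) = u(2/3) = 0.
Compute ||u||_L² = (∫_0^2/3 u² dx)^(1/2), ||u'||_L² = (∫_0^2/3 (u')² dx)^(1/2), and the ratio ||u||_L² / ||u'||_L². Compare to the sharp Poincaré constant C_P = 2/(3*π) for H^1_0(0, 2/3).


||u||_L² / ||u'||_L² = 1/(6*π) < C_P = 2/(3*π).

u(x) = -1/2·sin(6*π·x), so u'(x) = -3*π*cos(6*π*x).
Writing u(x) = A·sin(kπx/L) with A = -1/2 and k = 4, use ∫_0^L sin²(kπx/L) dx = L/2 and ∫_0^L cos²(kπx/L) dx = L/2.
u² = 1/4·sin²(6*π·x) and (u')² = 9*π^2·cos²(6*π·x), and each of sin², cos² integrates to L/2 = 1/3 over (0, 2/3).
∫_0^2/3 u² dx = 1/12, so ||u||_L² = sqrt(3)/6.
∫_0^2/3 (u')² dx = 3*π^2, so ||u'||_L² = sqrt(3)*π.
Ratio ||u||_L² / ||u'||_L² = 1/(6*π).
Sharp Poincaré constant on H^1_0(0, 2/3) is C_P = L/π = 2/(3*π), achieved by sin(3*π/2·x).
This is the k = 4 harmonic; the ratio L/(kπ) is strictly less than C_P = L/π, consistent with the sharp inequality ||u||_L² ≤ C_P ||u'||_L².


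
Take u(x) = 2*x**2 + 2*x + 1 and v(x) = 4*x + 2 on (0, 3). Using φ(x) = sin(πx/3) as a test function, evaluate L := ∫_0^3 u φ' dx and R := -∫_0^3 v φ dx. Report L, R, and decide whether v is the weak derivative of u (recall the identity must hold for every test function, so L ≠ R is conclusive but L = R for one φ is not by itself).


LHS = -48/π, RHS = -48/π. Yes, v = u' weakly.

u(x) = 2*x**2 + 2*x + 1, classical derivative u'(x) = 4*x + 2.
φ(x) = sin(πx/3), so φ'(x) = π*cos(π*x/3)/3.
Note φ(0) = φ(3) = 0, so the boundary term u·φ vanishes.
LHS = ∫_0^3 u(x) φ'(x) dx = ∫_0^3 (2*π*x^2*cos(π*x/3)/3 + 2*π*x*cos(π*x/3)/3 + π*cos(π*x/3)/3) dx. Term by term:
  ∫_0^3 π*cos(π*x/3)/3 dx = 0;  ∫_0^3 2*π*x*cos(π*x/3)/3 dx = -12/π;  ∫_0^3 2*π*x^2*cos(π*x/3)/3 dx = -36/π.
Sum: 0 − 12/π − 36/π = -48/π.
So LHS = -48/π.
∫_0^3 v(x) φ(x) dx = ∫_0^3 (4*x*sin(π*x/3) + 2*sin(π*x/3)) dx. Term by term:
  ∫_0^3 2*sin(π*x/3) dx = 12/π;  ∫_0^3 4*x*sin(π*x/3) dx = 36/π.
Sum: 12/π + 36/π = 48/π.
So RHS = -∫_0^3 v(x) φ(x) dx = -48/π.
LHS = RHS, so the identity holds for this test φ.
Moreover u is smooth here and v(x) = u'(x) = 4*x + 2 pointwise, so the identity holds for every test function. Hence v is the weak derivative of u.


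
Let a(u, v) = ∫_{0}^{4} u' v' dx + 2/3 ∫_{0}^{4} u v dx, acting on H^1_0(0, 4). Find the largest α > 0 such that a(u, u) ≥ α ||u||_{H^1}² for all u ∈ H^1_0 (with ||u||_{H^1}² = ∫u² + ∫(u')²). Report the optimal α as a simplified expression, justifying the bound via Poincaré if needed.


α = (π^2 + 32/3)/(π^2 + 16)

Coercivity of a(·,·) on H^1_0(0, 4) means a(u, u) ≥ α ||u||_{H^1}² for every u ∈ H^1_0.
The interval has length L = 4, and Poincaré/coercivity depend only on L. Here a(u, u) = ∫(u')² + (2/3)·∫u².
Here 0 < c = 2/3 < 1. The condition a(u,u) ≥ α||u||_{H^1}² reads (1−α)∫(u')² ≥ (α−c)∫u². Any admissible α is ≤ 1 (rapidly oscillating u have ∫u²/∫(u')² → 0), and α = 1 would force 0 ≥ (1−c)∫u², impossible since c < 1; so 1−α > 0. By the sharp Poincaré inequality on H^1_0 of an interval of length L, ∫(u')² ≥ (π/L)²∫u² with equality for the first sine mode sin(π(x−x₀)/L) (x₀ the left endpoint), so the inequality holds for all u iff (1−α)(π/L)² ≥ α − c, i.e. α ≤ ((π/L)² + c)/((π/L)² + 1) = (1 + c(L/π)²)/(1 + (L/π)²). With (π/L)² = π^2/16 and c = 2/3, the largest admissible constant is α = ((π/L)² + c)/((π/L)² + 1).
Simplifying, α = (π^2 + 32/3)/(π^2 + 16).


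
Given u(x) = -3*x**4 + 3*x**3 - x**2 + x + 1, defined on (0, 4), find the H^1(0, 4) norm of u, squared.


||u||_{H^1}^2 = 2482696/7

The H^1 norm (squared) on an interval (0, L) is
  ||u||_{H^1}^2 = ∫_0^L u(x)^2 dx + ∫_0^L u'(x)^2 dx.
Compute u'(x) = -12*x**3 + 9*x**2 - 2*x + 1.
Then u(x)^2 = 9*x**8 - 18*x**7 + 15*x**6 - 12*x**5 + x**4 + 4*x**3 - x**2 + 2*x + 1 and u'(x)^2 = 144*x**6 - 216*x**5 + 129*x**4 - 60*x**3 + 22*x**2 - 4*x + 1.
Integrate each monomial from 0 to 4 using ∫_0^4 c·x^n dx = c·4^(n+1)/(n+1):
  ∫_0^4 u(x)^2 dx = ∫_0^4 (9*x^8 - 18*x^7 + 15*x^6 - 12*x^5 + x^4 + 4*x^3 - x^2 + 2*x + 1) dx. Term by term:
    ∫_0^4 9*x^8 dx = 262144;  ∫_0^4 -18*x^7 dx = -147456;  ∫_0^4 15*x^6 dx = 245760/7;
    ∫_0^4 -12*x^5 dx = -8192;  ∫_0^4 x^4 dx = 1024/5;  ∫_0^4 4*x^3 dx = 256;
    ∫_0^4 -x^2 dx = -64/3;  ∫_0^4 2*x dx = 16;  ∫_0^4 1 dx = 4.
  Sum: 262144 − 147456 + 245760/7 − 8192 + 1024/5 + 256 − 64/3 + 16 + 4 = 14916724/105.
  ∫_0^4 u'(x)^2 dx = ∫_0^4 (144*x^6 - 216*x^5 + 129*x^4 - 60*x^3 + 22*x^2 - 4*x + 1) dx. Term by term:
    ∫_0^4 144*x^6 dx = 2359296/7;  ∫_0^4 -216*x^5 dx = -147456;  ∫_0^4 129*x^4 dx = 132096/5;
    ∫_0^4 -60*x^3 dx = -3840;  ∫_0^4 22*x^2 dx = 1408/3;  ∫_0^4 -4*x dx = -32;
    ∫_0^4 1 dx = 4.
  Sum: 2359296/7 − 147456 + 132096/5 − 3840 + 1408/3 − 32 + 4 = 22323716/105.
Adding: ||u||_{H^1}^2 = 14916724/105 + 22323716/105 = 2482696/7.


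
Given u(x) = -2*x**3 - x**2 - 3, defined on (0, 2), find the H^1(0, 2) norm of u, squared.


||u||_{H^1}^2 = 56834/105

The H^1 norm (squared) on an interval (0, L) is
  ||u||_{H^1}^2 = ∫_0^L u(x)^2 dx + ∫_0^L u'(x)^2 dx.
Compute u'(x) = -6*x**2 - 2*x.
Then u(x)^2 = 4*x**6 + 4*x**5 + x**4 + 12*x**3 + 6*x**2 + 9 and u'(x)^2 = 36*x**4 + 24*x**3 + 4*x**2.
Integrate each monomial from 0 to 2 using ∫_0^2 c·x^n dx = c·2^(n+1)/(n+1):
  ∫_0^2 u(x)^2 dx = ∫_0^2 (4*x^6 + 4*x^5 + x^4 + 12*x^3 + 6*x^2 + 9) dx. Term by term:
    ∫_0^2 4*x^6 dx = 512/7;  ∫_0^2 4*x^5 dx = 128/3;  ∫_0^2 x^4 dx = 32/5;
    ∫_0^2 12*x^3 dx = 48;  ∫_0^2 6*x^2 dx = 16;  ∫_0^2 9 dx = 18.
  Sum: 512/7 + 128/3 + 32/5 + 48 + 16 + 18 = 21442/105.
  ∫_0^2 u'(x)^2 dx = ∫_0^2 (36*x^4 + 24*x^3 + 4*x^2) dx. Term by term:
    ∫_0^2 36*x^4 dx = 1152/5;  ∫_0^2 24*x^3 dx = 96;  ∫_0^2 4*x^2 dx = 32/3.
  Sum: 1152/5 + 96 + 32/3 = 5056/15.
Adding: ||u||_{H^1}^2 = 21442/105 + 5056/15 = 56834/105.


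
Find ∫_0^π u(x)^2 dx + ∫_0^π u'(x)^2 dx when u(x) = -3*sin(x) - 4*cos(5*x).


||u||_{H^1(0,π)}^2 = 217*π

u'(x) = 20*sin(5*x) - 3*cos(x).
Expand u² and (u')² and integrate term by term on (0, π), using: for integers n ≥ 1, ∫_0^π sin²(nx) dx = ∫_0^π cos²(nx) dx = π/2; for n ≠ n', ∫_0^π sin(nx)sin(n'x) dx = ∫_0^π cos(nx)cos(n'x) dx = 0; and by product-to-sum, ∫_0^π sin(nx)cos(n'x) dx = ½∫_0^π [sin((n+n')x) + sin((n−n')x)] dx, which is 0 when n+n' is even and 2n/(n²−n'²) when n+n' is odd (it need not vanish on (0, π)).
  u² squared terms: (-4)²·∫cos(5x)² dx = 16·π/2 = 8*π;  (-3)²·∫sin(x)² dx = 9·π/2 = 9*π/2.
  u² cross terms: 2·(-4)·(-3)·∫cos(5x)·sin(x) dx = 24·(0) = 0.
  So ∫_0^π u² dx = 8*π + 9*π/2 + 0 = 25*π/2.
  (u')² squared terms: (-3)²·∫cos(x)² dx = 9·π/2 = 9*π/2;  (20)²·∫sin(5x)² dx = 400·π/2 = 200*π.
  (u')² cross terms: 2·(-3)·(20)·∫cos(x)·sin(5x) dx = -120·(0) = 0.
  So ∫_0^π (u')² dx = 9*π/2 + 200*π + 0 = 409*π/2.
||u||_{H^1}^2 = (25*π/2) + (409*π/2) = 217*π.
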